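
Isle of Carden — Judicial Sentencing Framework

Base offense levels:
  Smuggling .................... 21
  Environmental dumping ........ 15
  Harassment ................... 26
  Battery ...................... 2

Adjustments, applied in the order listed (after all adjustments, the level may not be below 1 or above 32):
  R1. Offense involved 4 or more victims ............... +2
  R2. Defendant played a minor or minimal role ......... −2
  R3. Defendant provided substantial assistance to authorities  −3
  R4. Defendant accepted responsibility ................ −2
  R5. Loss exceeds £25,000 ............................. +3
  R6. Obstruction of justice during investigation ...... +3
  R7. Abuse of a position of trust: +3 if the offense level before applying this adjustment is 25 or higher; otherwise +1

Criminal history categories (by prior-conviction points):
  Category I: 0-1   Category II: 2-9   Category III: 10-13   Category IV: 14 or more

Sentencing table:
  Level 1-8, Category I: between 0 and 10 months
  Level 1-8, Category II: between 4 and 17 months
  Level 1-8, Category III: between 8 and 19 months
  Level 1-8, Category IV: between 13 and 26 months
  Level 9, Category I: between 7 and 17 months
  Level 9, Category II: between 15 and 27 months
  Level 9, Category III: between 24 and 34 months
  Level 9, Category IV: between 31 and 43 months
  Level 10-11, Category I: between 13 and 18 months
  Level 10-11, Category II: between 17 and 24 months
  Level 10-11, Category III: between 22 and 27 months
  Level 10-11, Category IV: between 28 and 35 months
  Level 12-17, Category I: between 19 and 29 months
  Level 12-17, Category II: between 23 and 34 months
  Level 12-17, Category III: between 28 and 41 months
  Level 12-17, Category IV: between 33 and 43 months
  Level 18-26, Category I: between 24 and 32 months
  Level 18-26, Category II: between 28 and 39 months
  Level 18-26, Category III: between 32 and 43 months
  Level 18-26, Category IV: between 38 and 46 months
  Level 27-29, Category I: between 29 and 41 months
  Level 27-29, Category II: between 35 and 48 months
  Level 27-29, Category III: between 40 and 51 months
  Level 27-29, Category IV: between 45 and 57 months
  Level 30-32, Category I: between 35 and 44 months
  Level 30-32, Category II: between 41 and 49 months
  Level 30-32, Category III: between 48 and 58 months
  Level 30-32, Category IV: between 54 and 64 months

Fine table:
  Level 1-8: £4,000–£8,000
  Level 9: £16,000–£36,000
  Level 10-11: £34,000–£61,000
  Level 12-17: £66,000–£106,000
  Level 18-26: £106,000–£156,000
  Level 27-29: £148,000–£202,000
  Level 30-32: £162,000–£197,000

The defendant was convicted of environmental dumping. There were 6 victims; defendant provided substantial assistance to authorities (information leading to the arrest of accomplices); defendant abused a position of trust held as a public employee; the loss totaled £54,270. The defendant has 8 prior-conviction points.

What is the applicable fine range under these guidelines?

£106,000–£156,000

Base offense level for environmental dumping: 15.
R1 applies: 15 + 2 = 17.
R2 does not apply.
R3 applies: 17 − 3 = 14.
R5 applies: 14 + 3 = 17.
R6 does not apply.
R7 applies (level before this adjustment is 17 < 25, so +1): 17 + 1 = 18.
Final offense level: 18.
Level 18 falls in the 18-26 band.
Fine table: Level 18-26 → £106,000–£156,000.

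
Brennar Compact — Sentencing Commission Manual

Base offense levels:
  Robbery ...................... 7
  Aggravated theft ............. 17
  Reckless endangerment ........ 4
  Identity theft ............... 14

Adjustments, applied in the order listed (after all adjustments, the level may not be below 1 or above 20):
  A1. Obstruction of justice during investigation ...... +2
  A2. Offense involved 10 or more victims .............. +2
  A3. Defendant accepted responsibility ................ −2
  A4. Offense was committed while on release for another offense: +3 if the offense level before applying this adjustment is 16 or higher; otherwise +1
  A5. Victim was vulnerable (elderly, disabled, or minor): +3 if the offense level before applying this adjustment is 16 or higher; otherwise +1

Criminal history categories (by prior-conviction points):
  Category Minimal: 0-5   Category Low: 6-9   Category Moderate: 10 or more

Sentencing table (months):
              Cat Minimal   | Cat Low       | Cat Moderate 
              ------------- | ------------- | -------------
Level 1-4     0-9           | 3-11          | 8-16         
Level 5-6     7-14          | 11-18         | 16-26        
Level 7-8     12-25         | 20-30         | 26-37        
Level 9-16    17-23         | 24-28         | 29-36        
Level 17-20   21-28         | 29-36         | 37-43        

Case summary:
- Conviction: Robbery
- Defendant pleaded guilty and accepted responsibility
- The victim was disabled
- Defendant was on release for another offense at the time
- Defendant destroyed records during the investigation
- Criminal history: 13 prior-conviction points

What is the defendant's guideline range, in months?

Base offense level for robbery: 7.
A1 applies: 7 + 2 = 9.
A2 does not apply.
A3 applies: 9 − 2 = 7.
A4 applies (level before this adjustment is 7 < 16, so +1): 7 + 1 = 8.
A5 applies (level before this adjustment is 8 < 16, so +1): 8 + 1 = 9.
Final offense level: 9.
Criminal history: 13 prior points → Category Moderate (10+).
Level 9 falls in the 9-16 band.
Grid: Level 9-16 × Category Moderate = 29-36 months.

29-36 months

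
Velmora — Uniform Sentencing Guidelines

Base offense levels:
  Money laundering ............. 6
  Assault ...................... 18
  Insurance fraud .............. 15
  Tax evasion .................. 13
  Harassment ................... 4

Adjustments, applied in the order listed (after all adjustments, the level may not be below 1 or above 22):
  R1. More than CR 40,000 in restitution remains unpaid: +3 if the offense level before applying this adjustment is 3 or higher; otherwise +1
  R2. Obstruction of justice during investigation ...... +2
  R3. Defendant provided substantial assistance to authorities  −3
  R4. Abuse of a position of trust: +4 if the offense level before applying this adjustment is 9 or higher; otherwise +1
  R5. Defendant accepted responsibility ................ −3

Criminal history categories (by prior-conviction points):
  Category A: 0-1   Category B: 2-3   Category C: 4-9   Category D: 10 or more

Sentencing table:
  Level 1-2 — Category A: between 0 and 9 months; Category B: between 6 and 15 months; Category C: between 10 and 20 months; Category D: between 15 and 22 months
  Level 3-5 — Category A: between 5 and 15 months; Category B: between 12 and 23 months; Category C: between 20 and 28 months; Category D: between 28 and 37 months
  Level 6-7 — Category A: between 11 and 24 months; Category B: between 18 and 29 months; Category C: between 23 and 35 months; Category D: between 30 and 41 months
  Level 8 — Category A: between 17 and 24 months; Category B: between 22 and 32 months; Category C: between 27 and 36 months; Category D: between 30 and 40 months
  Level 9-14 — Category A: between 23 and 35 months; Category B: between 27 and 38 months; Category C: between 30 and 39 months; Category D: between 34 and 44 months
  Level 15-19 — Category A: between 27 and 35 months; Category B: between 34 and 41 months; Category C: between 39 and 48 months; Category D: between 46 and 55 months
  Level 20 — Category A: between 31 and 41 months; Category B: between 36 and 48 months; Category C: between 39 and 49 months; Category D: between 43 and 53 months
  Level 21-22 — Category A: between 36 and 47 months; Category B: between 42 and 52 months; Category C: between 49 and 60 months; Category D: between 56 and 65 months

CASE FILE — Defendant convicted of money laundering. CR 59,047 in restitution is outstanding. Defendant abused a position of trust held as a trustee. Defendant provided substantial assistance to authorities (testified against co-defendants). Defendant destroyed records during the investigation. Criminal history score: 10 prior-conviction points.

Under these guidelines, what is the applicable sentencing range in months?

Base offense level for money laundering: 6.
R1 applies (level before this adjustment is 6 ≥ 3, so +3): 6 + 3 = 9.
R2 applies: 9 + 2 = 11.
R3 applies: 11 − 3 = 8.
R4 applies (level before this adjustment is 8 < 9, so +1): 8 + 1 = 9.
Final offense level: 9.
Criminal history: 10 prior points → Category D (10+).
Level 9 falls in the 9-14 band.
Grid: Level 9-14 × Category D = 34-44 months.

34-44 months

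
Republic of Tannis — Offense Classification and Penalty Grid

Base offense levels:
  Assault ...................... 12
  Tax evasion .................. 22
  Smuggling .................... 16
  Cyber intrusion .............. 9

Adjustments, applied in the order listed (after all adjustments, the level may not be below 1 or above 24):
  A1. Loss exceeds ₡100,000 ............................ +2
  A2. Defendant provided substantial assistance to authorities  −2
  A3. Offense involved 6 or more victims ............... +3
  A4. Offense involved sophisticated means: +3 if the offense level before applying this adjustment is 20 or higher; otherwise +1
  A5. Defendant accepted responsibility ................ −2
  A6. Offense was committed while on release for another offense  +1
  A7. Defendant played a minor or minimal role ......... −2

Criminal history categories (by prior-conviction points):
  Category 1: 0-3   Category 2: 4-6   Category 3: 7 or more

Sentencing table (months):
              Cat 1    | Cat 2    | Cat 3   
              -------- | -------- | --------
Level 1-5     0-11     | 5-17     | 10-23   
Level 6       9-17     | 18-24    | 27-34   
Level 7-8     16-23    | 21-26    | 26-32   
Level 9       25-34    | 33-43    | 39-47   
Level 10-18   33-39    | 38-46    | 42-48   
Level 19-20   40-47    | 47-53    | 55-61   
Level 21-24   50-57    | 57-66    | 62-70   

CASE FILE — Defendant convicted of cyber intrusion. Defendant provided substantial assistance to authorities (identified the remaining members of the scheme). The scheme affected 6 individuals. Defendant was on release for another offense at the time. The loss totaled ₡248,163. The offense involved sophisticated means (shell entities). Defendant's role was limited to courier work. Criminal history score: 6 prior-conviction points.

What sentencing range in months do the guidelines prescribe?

Base offense level for cyber intrusion: 9.
A1 applies: 9 + 2 = 11.
A2 applies: 11 − 2 = 9.
A3 applies: 9 + 3 = 12.
A4 applies (level before this adjustment is 12 < 20, so +1): 12 + 1 = 13.
A5 does not apply.
A6 applies: 13 + 1 = 14.
A7 applies: 14 − 2 = 12.
Final offense level: 12.
Criminal history: 6 prior points → Category 2 (4-6).
Level 12 falls in the 10-18 band.
Grid: Level 10-18 × Category 2 = 38-46 months.

38-46 months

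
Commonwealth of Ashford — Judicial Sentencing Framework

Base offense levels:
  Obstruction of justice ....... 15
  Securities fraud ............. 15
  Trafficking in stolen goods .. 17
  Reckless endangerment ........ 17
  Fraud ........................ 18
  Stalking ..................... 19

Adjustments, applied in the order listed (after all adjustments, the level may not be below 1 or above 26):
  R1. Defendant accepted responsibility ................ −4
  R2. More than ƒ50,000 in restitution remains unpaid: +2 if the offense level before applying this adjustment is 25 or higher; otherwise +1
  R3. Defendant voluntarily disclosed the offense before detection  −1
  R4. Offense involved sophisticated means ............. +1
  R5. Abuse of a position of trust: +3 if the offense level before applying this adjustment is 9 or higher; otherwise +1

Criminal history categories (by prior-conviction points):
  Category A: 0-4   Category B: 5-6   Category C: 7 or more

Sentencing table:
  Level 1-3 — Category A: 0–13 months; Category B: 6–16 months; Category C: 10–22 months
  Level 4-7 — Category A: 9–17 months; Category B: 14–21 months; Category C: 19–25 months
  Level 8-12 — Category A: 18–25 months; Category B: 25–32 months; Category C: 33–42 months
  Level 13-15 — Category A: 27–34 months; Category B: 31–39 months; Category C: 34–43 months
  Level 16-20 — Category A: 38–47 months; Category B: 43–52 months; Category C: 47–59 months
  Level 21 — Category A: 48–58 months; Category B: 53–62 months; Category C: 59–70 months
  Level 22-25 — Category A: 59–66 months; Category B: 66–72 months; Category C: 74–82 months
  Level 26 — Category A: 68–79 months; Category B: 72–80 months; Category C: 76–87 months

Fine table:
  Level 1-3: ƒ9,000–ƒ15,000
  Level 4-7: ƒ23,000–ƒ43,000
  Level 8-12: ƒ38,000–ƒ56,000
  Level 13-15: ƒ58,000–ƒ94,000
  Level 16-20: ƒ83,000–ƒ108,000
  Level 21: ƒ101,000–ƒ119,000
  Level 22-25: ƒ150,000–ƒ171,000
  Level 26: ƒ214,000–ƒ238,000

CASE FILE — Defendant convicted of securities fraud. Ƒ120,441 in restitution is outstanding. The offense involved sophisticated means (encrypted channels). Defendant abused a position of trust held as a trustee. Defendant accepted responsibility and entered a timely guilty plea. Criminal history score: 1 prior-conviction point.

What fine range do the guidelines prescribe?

ƒ83,000–ƒ108,000

Base offense level for securities fraud: 15.
R1 applies: 15 − 4 = 11.
R2 applies (level before this adjustment is 11 < 25, so +1): 11 + 1 = 12.
R4 applies: 12 + 1 = 13.
R5 applies (level before this adjustment is 13 ≥ 9, so +3): 13 + 3 = 16.
Final offense level: 16.
Level 16 falls in the 16-20 band.
Fine table: Level 16-20 → ƒ83,000–ƒ108,000.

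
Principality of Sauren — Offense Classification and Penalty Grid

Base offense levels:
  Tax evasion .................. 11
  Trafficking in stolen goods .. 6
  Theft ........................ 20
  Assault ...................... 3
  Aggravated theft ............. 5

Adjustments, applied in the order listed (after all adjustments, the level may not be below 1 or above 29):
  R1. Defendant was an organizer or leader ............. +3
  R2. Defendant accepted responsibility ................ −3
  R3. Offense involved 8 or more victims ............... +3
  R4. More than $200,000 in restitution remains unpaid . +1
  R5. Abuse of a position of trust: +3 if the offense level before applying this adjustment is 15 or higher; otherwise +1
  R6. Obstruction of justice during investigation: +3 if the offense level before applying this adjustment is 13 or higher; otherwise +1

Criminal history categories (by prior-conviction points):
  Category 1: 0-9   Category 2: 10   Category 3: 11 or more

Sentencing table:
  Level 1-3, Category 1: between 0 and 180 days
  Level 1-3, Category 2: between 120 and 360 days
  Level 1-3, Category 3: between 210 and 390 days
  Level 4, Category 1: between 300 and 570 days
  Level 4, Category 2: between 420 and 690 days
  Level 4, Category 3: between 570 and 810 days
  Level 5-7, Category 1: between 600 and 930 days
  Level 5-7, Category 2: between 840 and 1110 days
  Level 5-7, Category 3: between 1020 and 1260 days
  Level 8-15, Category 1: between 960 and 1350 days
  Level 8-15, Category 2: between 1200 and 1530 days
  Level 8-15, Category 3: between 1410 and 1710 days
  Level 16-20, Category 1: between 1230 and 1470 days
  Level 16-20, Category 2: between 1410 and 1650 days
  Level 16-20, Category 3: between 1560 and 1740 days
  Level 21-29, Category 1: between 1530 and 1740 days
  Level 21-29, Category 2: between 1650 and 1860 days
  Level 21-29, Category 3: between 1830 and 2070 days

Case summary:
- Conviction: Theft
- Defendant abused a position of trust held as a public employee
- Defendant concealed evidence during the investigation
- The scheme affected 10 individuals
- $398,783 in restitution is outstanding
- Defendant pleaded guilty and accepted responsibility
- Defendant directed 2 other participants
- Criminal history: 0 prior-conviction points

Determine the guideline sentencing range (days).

1530-1740 days

Base offense level for theft: 20.
R1 applies: 20 + 3 = 23.
R2 applies: 23 − 3 = 20.
R3 applies: 20 + 3 = 23.
R4 applies: 23 + 1 = 24.
R5 applies (level before this adjustment is 24 ≥ 15, so +3): 24 + 3 = 27.
R6 applies (level before this adjustment is 27 ≥ 13, so +3): 27 + 3 = 30.
Level 30 exceeds the maximum of 29; capped at 29.
Final offense level: 29.
Criminal history: 0 prior points → Category 1 (0-9).
Level 29 falls in the 21-29 band.
Grid: Level 21-29 × Category 1 = 1530-1740 days.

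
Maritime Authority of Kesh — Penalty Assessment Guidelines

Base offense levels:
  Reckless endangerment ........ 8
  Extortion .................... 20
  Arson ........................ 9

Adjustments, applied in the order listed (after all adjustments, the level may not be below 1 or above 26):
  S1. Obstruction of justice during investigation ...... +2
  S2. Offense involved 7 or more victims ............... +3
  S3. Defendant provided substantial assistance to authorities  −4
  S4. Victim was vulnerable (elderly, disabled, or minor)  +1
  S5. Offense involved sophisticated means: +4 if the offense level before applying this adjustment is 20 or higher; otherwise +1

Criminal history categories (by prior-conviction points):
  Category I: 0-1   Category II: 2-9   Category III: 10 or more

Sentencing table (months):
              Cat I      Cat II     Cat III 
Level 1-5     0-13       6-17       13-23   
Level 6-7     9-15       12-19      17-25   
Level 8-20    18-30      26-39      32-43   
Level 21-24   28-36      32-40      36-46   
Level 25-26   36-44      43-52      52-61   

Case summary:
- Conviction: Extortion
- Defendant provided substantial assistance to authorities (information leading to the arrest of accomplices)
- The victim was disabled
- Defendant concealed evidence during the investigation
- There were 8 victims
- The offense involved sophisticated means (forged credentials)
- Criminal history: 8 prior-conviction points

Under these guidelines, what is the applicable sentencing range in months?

43-52 months

Base offense level for extortion: 20.
S1 applies: 20 + 2 = 22.
S2 applies: 22 + 3 = 25.
S3 applies: 25 − 4 = 21.
S4 applies: 21 + 1 = 22.
S5 applies (level before this adjustment is 22 ≥ 20, so +4): 22 + 4 = 26.
Final offense level: 26.
Criminal history: 8 prior points → Category II (2-9).
Level 26 falls in the 25-26 band.
Grid: Level 25-26 × Category II = 43-52 months.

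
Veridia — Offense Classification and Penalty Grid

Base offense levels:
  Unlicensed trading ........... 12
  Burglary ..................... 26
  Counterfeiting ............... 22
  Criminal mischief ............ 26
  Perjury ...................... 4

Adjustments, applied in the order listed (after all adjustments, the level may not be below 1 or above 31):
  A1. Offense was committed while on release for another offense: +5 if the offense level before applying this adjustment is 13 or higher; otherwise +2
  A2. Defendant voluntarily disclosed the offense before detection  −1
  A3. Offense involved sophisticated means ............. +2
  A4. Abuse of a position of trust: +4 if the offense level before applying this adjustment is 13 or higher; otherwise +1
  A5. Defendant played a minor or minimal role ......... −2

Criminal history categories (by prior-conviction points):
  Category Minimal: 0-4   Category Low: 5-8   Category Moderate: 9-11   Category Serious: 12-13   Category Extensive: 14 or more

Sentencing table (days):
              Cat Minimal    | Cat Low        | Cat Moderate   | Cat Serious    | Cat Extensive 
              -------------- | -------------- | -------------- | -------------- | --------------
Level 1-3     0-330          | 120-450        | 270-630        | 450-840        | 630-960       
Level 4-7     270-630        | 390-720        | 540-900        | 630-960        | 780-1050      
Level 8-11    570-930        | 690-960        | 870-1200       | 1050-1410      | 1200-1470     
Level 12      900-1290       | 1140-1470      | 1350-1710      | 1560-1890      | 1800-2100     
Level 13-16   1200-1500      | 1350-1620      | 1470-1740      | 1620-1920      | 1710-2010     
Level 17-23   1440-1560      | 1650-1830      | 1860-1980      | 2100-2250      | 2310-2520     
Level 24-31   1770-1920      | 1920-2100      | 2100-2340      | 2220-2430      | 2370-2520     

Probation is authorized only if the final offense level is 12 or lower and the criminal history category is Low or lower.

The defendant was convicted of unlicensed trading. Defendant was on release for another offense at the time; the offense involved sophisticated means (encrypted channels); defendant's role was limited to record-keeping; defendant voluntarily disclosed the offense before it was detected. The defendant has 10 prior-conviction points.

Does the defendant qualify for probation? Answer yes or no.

No

Base offense level for unlicensed trading: 12.
A1 applies (level before this adjustment is 12 < 13, so +2): 12 + 2 = 14.
A2 applies: 14 − 1 = 13.
A3 applies: 13 + 2 = 15.
A4 does not apply.
A5 applies: 15 − 2 = 13.
Final offense level: 13.
Criminal history: 10 prior points → Category Moderate (9-11).
Level 13 falls in the 13-16 band.
Grid: Level 13-16 × Category Moderate = 1470-1740 days.
Probation check: level 13 > 12 and category Moderate > Low → not eligible.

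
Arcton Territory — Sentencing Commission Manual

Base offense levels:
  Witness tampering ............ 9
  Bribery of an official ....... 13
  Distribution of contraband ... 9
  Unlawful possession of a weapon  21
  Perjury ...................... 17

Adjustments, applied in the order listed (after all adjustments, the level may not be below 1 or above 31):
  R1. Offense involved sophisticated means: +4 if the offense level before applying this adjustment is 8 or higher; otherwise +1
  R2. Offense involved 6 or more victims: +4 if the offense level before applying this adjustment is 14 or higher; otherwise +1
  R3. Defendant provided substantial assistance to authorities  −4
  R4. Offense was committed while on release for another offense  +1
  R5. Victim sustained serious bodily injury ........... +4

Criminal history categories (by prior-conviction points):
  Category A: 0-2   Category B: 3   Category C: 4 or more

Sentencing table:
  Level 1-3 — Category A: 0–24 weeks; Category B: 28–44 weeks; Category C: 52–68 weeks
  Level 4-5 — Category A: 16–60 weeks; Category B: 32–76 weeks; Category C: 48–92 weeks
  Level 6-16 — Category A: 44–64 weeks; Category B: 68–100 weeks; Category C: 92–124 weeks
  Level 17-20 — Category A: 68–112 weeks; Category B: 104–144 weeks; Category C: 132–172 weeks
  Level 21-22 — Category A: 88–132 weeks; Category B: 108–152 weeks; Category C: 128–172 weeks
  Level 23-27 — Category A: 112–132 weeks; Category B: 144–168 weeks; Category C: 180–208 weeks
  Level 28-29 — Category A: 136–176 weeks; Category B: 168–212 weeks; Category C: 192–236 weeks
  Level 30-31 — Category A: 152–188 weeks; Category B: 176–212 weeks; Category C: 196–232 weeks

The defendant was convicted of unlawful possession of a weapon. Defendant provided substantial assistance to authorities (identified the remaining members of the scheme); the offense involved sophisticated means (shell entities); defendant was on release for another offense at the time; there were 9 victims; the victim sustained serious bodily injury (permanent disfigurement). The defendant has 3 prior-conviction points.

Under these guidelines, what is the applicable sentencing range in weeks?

Base offense level for unlawful possession of a weapon: 21.
R1 applies (level before this adjustment is 21 ≥ 8, so +4): 21 + 4 = 25.
R2 applies (level before this adjustment is 25 ≥ 14, so +4): 25 + 4 = 29.
R3 applies: 29 − 4 = 25.
R4 applies: 25 + 1 = 26.
R5 applies: 26 + 4 = 30.
Final offense level: 30.
Criminal history: 3 prior points → Category B (3).
Level 30 falls in the 30-31 band.
Grid: Level 30-31 × Category B = 176-212 weeks.

176-212 weeks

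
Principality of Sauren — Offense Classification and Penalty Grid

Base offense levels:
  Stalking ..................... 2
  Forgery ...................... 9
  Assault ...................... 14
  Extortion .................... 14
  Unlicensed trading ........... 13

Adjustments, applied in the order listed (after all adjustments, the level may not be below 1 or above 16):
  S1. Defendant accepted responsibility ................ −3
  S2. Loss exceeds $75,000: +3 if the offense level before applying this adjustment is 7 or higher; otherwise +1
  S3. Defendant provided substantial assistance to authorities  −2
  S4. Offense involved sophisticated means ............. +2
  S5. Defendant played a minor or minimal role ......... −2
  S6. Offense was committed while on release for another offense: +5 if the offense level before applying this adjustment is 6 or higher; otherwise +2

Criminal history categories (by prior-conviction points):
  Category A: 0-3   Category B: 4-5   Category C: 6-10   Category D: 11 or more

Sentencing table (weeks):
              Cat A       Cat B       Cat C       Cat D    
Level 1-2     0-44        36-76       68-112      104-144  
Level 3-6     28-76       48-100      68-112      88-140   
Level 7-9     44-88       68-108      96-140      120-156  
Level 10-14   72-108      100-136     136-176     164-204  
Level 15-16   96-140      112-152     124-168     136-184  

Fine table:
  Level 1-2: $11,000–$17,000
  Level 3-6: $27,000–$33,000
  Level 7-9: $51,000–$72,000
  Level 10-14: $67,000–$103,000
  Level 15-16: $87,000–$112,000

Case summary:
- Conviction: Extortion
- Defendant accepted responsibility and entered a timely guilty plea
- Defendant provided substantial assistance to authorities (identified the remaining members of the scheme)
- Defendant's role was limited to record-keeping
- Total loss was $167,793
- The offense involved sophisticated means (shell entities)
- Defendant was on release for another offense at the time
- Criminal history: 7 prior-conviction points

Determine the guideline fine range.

$87,000–$112,000

Base offense level for extortion: 14.
S1 applies: 14 − 3 = 11.
S2 applies (level before this adjustment is 11 ≥ 7, so +3): 11 + 3 = 14.
S3 applies: 14 − 2 = 12.
S4 applies: 12 + 2 = 14.
S5 applies: 14 − 2 = 12.
S6 applies (level before this adjustment is 12 ≥ 6, so +5): 12 + 5 = 17.
Level 17 exceeds the maximum of 16; capped at 16.
Final offense level: 16.
Level 16 falls in the 15-16 band.
Fine table: Level 15-16 → $87,000–$112,000.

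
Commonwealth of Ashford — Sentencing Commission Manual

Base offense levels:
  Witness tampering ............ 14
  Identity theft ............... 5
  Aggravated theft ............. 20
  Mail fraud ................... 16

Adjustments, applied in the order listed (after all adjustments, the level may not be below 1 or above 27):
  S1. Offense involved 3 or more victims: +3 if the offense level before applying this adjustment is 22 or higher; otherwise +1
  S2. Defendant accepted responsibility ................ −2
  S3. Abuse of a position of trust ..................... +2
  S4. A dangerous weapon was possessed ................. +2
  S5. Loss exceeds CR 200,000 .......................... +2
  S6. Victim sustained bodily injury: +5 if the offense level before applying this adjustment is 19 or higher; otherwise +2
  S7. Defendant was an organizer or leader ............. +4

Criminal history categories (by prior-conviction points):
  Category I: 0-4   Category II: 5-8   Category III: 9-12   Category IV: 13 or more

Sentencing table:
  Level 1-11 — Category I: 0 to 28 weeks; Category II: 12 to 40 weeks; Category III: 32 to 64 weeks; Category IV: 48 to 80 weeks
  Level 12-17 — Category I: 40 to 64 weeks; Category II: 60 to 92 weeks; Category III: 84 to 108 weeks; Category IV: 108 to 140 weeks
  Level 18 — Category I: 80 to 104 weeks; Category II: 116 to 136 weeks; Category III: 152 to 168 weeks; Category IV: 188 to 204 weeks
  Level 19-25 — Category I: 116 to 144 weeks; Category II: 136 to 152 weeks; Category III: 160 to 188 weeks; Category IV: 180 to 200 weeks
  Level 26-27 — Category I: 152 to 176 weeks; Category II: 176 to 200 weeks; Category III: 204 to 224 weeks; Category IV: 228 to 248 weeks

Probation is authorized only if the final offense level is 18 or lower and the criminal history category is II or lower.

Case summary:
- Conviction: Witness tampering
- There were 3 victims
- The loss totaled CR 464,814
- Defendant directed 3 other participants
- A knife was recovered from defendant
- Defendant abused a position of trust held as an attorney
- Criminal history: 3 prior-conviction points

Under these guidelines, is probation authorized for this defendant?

No

Base offense level for witness tampering: 14.
S1 applies (level before this adjustment is 14 < 22, so +1): 14 + 1 = 15.
S3 applies: 15 + 2 = 17.
S4 applies: 17 + 2 = 19.
S5 applies: 19 + 2 = 21.
S6 does not apply.
S7 applies: 21 + 4 = 25.
Final offense level: 25.
Criminal history: 3 prior points → Category I (0-4).
Level 25 falls in the 19-25 band.
Grid: Level 19-25 × Category I = 116-144 weeks.
Probation check: level 25 > 18 and category I ≤ II → not eligible.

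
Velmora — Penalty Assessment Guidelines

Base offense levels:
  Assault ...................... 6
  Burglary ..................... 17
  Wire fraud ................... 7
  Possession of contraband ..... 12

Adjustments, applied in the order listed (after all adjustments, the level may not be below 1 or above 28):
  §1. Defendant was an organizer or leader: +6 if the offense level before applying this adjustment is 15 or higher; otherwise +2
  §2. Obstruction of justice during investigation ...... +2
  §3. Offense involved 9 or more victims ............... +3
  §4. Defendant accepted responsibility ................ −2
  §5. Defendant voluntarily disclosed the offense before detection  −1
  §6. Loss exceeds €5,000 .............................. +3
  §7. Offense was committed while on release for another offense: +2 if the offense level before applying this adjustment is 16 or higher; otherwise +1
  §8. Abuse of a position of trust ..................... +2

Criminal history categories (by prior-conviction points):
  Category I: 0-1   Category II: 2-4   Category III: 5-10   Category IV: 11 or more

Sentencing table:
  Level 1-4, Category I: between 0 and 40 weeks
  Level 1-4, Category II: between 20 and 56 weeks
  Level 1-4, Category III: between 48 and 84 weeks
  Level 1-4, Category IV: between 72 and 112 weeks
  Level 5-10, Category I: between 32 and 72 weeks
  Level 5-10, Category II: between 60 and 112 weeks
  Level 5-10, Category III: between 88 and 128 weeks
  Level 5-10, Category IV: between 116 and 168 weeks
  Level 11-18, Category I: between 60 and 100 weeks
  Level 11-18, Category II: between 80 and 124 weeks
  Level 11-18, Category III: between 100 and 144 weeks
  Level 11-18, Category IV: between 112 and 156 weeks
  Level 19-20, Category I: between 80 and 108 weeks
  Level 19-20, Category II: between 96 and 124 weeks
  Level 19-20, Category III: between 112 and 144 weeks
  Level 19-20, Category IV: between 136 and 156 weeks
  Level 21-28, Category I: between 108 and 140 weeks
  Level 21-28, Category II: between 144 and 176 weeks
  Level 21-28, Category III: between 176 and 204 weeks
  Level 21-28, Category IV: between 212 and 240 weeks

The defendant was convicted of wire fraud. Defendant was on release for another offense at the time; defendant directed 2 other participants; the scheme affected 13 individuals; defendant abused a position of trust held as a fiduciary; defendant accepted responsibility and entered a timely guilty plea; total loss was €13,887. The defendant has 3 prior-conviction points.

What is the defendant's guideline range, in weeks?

80-124 weeks

Base offense level for wire fraud: 7.
§1 applies (level before this adjustment is 7 < 15, so +2): 7 + 2 = 9.
§3 applies: 9 + 3 = 12.
§4 applies: 12 − 2 = 10.
§5 does not apply.
§6 applies: 10 + 3 = 13.
§7 applies (level before this adjustment is 13 < 16, so +1): 13 + 1 = 14.
§8 applies: 14 + 2 = 16.
Final offense level: 16.
Criminal history: 3 prior points → Category II (2-4).
Level 16 falls in the 11-18 band.
Grid: Level 11-18 × Category II = 80-124 weeks.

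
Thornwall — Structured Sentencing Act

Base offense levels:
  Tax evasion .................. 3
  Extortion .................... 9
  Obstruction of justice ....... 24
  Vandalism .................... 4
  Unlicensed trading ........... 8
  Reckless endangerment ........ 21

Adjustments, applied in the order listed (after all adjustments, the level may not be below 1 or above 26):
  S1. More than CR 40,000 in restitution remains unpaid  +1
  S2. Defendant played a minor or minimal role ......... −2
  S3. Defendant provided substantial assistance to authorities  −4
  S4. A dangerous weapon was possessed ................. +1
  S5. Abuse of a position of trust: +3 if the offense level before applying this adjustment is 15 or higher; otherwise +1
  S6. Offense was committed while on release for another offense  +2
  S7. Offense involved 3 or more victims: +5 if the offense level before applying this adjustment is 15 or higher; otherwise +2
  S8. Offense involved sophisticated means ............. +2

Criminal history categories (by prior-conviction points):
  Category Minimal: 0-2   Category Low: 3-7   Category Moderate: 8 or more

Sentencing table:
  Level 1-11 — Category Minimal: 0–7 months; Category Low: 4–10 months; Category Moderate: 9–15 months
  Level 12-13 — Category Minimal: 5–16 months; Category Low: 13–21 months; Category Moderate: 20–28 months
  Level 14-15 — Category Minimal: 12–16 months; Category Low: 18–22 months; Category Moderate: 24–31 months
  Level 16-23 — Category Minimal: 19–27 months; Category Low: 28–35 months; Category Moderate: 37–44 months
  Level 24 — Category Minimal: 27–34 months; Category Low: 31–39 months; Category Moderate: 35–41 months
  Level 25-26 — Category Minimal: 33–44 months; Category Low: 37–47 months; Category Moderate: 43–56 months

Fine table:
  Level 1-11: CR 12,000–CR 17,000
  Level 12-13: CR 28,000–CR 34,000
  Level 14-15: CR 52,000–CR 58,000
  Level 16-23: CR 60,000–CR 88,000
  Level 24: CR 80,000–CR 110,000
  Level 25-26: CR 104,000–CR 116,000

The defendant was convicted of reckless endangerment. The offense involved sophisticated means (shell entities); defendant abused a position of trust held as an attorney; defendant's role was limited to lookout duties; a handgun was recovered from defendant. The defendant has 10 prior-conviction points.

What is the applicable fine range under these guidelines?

CR 104,000–CR 116,000

Base offense level for reckless endangerment: 21.
S1 does not apply.
S2 applies: 21 − 2 = 19.
S3 does not apply.
S4 applies: 19 + 1 = 20.
S5 applies (level before this adjustment is 20 ≥ 15, so +3): 20 + 3 = 23.
S8 applies: 23 + 2 = 25.
Final offense level: 25.
Level 25 falls in the 25-26 band.
Fine table: Level 25-26 → CR 104,000–CR 116,000.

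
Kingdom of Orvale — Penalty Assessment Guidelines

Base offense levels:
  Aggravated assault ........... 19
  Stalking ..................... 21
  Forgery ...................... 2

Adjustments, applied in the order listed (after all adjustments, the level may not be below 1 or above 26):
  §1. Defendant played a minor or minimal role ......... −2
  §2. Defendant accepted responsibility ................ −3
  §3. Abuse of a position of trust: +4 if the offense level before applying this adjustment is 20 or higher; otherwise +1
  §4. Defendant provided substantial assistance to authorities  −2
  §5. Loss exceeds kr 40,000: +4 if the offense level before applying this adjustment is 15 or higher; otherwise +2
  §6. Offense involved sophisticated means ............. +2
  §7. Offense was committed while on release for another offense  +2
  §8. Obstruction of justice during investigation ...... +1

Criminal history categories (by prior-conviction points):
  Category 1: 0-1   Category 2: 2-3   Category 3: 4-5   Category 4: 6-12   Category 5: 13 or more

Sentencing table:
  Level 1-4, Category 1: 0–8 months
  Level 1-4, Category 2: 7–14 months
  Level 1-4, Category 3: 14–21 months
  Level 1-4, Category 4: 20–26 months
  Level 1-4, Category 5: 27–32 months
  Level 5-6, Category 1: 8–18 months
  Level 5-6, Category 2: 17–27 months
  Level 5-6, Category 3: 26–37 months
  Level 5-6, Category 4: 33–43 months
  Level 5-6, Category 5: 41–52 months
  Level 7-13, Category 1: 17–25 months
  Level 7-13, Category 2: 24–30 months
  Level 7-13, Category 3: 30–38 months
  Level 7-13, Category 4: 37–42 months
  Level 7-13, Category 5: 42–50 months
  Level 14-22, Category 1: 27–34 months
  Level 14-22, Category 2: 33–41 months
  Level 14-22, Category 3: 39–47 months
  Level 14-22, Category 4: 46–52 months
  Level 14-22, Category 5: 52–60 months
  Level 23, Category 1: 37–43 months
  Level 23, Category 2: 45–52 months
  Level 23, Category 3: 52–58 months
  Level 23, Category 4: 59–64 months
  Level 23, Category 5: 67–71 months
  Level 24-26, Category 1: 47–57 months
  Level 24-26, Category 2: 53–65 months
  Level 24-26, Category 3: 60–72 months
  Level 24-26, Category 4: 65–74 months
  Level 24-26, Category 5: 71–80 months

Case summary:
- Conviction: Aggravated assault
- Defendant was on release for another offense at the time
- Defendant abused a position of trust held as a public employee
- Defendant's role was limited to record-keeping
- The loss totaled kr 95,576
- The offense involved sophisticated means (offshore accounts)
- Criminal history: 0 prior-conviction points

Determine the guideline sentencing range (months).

Base offense level for aggravated assault: 19.
§1 applies: 19 − 2 = 17.
§3 applies (level before this adjustment is 17 < 20, so +1): 17 + 1 = 18.
§5 applies (level before this adjustment is 18 ≥ 15, so +4): 18 + 4 = 22.
§6 applies: 22 + 2 = 24.
§7 applies: 24 + 2 = 26.
§8 does not apply.
Final offense level: 26.
Criminal history: 0 prior points → Category 1 (0-1).
Level 26 falls in the 24-26 band.
Grid: Level 24-26 × Category 1 = 47-57 months.

47-57 months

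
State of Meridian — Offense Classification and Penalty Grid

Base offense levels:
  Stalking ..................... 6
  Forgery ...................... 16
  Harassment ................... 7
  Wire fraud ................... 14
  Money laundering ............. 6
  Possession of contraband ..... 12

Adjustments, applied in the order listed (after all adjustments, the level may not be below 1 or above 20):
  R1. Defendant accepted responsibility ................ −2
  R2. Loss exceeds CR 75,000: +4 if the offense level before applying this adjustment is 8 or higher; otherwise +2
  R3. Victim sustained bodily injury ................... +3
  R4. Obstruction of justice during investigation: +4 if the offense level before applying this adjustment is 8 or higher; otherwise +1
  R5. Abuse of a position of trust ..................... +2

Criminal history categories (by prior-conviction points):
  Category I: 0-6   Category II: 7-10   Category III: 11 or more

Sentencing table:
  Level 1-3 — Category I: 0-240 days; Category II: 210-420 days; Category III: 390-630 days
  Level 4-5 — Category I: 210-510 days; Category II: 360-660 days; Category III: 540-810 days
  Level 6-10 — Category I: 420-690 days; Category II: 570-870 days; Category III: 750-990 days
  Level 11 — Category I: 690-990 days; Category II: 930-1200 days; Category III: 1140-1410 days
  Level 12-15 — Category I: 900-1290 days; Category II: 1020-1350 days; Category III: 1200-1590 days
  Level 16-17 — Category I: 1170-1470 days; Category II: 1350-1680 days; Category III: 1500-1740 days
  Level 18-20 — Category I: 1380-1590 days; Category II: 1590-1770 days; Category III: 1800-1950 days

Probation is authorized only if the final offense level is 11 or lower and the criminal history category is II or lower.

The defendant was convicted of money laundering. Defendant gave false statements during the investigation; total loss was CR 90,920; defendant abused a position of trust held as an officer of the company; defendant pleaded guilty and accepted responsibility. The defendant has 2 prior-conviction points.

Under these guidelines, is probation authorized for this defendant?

Base offense level for money laundering: 6.
R1 applies: 6 − 2 = 4.
R2 applies (level before this adjustment is 4 < 8, so +2): 4 + 2 = 6.
R3 does not apply.
R4 applies (level before this adjustment is 6 < 8, so +1): 6 + 1 = 7.
R5 applies: 7 + 2 = 9.
Final offense level: 9.
Criminal history: 2 prior points → Category I (0-6).
Level 9 falls in the 6-10 band.
Grid: Level 6-10 × Category I = 420-690 days.
Probation check: level 9 ≤ 11 and category I ≤ II → eligible.

Yes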